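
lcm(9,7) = 63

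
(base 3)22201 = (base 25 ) 9a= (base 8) 353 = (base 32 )7B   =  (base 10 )235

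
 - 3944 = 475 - 4419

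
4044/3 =1348 = 1348.00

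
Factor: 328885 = 5^1*65777^1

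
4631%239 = 90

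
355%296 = 59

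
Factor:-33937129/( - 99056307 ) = 3^( - 1) * 7^( - 1)*47^( - 1)*100361^( - 1 )*33937129^1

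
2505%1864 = 641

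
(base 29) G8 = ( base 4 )13120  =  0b111011000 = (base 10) 472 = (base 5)3342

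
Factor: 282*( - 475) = - 133950 =- 2^1 * 3^1*5^2 * 19^1*47^1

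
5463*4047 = 22108761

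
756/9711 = 84/1079=0.08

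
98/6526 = 49/3263 = 0.02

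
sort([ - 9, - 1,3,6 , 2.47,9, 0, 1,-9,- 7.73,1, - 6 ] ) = [ - 9 , - 9, - 7.73, - 6,  -  1, 0, 1, 1, 2.47 , 3,6 , 9 ] 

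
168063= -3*( -56021)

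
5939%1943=110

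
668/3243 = 668/3243  =  0.21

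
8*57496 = 459968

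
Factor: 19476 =2^2*3^2 * 541^1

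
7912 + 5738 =13650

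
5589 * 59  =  329751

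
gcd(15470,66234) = 14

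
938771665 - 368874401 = 569897264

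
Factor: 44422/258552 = 2^( -2 ) * 3^( - 5)*167^1 = 167/972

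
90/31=2 + 28/31 = 2.90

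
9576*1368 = 13099968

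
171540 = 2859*60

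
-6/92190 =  - 1/15365 =- 0.00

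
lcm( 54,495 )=2970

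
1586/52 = 61/2 = 30.50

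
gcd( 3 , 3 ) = 3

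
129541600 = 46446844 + 83094756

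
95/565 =19/113 =0.17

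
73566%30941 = 11684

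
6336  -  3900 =2436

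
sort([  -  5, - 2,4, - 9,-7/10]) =[ - 9, - 5,  -  2, -7/10,4]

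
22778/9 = 22778/9 = 2530.89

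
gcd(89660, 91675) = 5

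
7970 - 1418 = 6552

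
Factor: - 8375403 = - 3^1*29^1*96269^1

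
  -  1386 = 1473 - 2859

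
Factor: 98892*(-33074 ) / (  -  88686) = 2^2*13^( - 1 )*23^1*41^1*67^1* 379^(  -  1) *719^1 = 181708556/4927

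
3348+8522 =11870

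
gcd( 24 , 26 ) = 2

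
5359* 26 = 139334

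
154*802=123508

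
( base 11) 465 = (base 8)1053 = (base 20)17F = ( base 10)555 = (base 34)gb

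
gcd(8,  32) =8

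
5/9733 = 5/9733= 0.00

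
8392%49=13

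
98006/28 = 49003/14=3500.21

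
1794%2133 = 1794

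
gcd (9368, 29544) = 8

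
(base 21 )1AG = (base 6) 3031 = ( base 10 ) 667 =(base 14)359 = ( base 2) 1010011011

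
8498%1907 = 870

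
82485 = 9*9165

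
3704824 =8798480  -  5093656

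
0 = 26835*0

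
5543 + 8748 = 14291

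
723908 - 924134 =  - 200226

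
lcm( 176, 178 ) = 15664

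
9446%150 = 146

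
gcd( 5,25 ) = 5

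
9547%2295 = 367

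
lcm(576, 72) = 576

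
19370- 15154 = 4216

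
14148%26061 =14148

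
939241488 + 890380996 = 1829622484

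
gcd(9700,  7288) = 4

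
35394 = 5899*6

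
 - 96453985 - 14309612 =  - 110763597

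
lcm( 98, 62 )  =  3038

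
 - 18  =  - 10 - 8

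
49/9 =5+4/9=5.44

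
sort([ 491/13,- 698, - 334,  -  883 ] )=[- 883, - 698, - 334, 491/13]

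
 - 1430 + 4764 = 3334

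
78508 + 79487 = 157995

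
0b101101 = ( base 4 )231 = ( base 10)45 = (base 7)63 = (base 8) 55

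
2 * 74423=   148846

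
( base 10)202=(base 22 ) 94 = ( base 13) 127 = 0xCA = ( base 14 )106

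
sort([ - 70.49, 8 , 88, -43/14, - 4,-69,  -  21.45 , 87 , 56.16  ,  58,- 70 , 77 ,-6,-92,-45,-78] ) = [-92,-78,- 70.49 ,- 70, - 69,-45 , - 21.45, - 6,  -  4,-43/14, 8, 56.16,58,77, 87 , 88]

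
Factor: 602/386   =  7^1 * 43^1 * 193^( - 1) = 301/193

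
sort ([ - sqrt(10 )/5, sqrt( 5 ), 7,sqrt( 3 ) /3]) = [ - sqrt( 10 )/5, sqrt ( 3)/3, sqrt(5) , 7 ]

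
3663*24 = 87912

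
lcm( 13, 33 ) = 429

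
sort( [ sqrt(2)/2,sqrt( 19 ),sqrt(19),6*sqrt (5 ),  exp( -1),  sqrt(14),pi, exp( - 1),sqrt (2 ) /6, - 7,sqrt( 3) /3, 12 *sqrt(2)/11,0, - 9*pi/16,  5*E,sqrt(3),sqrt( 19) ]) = [ - 7, - 9*pi/16,0,sqrt(2)/6, exp(-1), exp ( - 1),  sqrt( 3) /3, sqrt( 2 ) /2,  12* sqrt( 2)/11, sqrt( 3),pi,sqrt(14),sqrt( 19),sqrt ( 19), sqrt( 19),  6  *  sqrt ( 5),5*E ]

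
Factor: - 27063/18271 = -3^2 * 11^( -2)*31^1*97^1*151^( - 1) 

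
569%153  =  110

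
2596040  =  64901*40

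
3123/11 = 3123/11 = 283.91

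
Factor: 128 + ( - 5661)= - 5533 = - 11^1 *503^1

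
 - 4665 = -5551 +886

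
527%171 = 14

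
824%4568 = 824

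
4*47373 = 189492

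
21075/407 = 21075/407 = 51.78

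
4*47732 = 190928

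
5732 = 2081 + 3651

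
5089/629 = 5089/629 = 8.09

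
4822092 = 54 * 89298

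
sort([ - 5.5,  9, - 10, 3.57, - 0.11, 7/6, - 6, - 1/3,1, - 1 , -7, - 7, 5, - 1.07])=[ - 10,  -  7, -7, - 6, - 5.5, - 1.07 , - 1, - 1/3, -0.11,  1 , 7/6,3.57, 5, 9]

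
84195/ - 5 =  - 16839/1  =  -16839.00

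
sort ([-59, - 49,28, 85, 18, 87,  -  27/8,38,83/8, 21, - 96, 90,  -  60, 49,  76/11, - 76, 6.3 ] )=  [-96, - 76,-60, - 59, - 49 ,- 27/8,6.3,  76/11, 83/8,18 , 21,  28, 38, 49, 85, 87,90]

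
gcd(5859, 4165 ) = 7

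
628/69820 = 157/17455 = 0.01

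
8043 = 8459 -416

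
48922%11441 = 3158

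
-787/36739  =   -787/36739 = -0.02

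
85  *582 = 49470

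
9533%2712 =1397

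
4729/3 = 1576 + 1/3 = 1576.33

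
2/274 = 1/137 = 0.01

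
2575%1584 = 991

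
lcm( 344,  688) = 688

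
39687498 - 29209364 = 10478134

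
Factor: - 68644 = -2^2 * 131^2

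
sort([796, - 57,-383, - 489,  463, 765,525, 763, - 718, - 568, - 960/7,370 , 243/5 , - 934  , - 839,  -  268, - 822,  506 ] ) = [  -  934, - 839, - 822,  -  718, - 568, - 489,-383 , - 268,-960/7, - 57, 243/5, 370, 463 , 506, 525,  763,765, 796]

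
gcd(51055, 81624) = 1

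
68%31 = 6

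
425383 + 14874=440257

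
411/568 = 411/568  =  0.72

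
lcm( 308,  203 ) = 8932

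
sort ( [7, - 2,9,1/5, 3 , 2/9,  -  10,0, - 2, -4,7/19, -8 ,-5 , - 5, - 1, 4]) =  [  -  10, - 8, - 5,-5,-4, -2, - 2,-1,0,1/5,2/9,7/19,3,4, 7,9 ] 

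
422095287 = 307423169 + 114672118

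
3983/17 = 234 + 5/17=234.29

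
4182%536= 430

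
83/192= 83/192 = 0.43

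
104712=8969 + 95743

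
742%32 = 6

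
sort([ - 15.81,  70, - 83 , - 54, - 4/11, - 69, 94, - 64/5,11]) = [ - 83, -69, - 54, - 15.81, - 64/5, - 4/11,11, 70, 94]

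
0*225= 0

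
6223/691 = 9 + 4/691  =  9.01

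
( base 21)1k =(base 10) 41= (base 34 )17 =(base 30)1b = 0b101001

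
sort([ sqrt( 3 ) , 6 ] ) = [ sqrt(3 ), 6] 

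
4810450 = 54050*89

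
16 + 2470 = 2486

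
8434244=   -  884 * ( - 9541)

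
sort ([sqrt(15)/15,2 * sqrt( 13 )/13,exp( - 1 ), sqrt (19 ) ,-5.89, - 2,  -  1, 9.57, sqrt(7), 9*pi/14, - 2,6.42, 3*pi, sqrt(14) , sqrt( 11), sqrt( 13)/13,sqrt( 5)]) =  [-5.89, - 2, - 2, - 1 , sqrt( 15 )/15,sqrt ( 13) /13 , exp( - 1), 2*sqrt(13 ) /13, 9*pi/14, sqrt(5), sqrt(7 ), sqrt(11 ), sqrt (14 ),sqrt( 19),6.42, 3*pi, 9.57] 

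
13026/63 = 4342/21 =206.76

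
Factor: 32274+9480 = 41754=2^1*3^1*6959^1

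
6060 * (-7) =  - 42420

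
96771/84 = 32257/28 = 1152.04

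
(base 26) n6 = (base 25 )O4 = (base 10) 604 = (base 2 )1001011100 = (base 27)MA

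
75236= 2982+72254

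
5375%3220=2155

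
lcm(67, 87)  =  5829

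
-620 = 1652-2272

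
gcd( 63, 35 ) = 7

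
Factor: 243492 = 2^2* 3^1*103^1*197^1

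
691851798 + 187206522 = 879058320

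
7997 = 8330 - 333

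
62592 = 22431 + 40161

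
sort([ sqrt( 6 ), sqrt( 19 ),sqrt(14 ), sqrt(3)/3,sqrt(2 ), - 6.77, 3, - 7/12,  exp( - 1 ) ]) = [ - 6.77 , - 7/12,  exp( - 1 ),sqrt(3 ) /3,sqrt(2 ),sqrt( 6 ),3,sqrt( 14 ),sqrt(19 ) ]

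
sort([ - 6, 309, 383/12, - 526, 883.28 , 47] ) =[-526, - 6 , 383/12,47, 309, 883.28 ] 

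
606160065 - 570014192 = 36145873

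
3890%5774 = 3890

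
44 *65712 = 2891328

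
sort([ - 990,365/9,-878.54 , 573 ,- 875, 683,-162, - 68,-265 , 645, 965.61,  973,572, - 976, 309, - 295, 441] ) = [ - 990, - 976,-878.54, - 875,-295,- 265, - 162, - 68, 365/9 , 309,441,572, 573 , 645,  683 , 965.61,973 ] 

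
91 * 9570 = 870870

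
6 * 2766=16596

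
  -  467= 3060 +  - 3527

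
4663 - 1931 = 2732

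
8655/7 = 1236 + 3/7 = 1236.43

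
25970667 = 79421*327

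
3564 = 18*198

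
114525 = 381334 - 266809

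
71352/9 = 7928=7928.00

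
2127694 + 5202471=7330165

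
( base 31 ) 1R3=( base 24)331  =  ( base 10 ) 1801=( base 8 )3411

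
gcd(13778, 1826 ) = 166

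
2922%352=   106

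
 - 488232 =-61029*8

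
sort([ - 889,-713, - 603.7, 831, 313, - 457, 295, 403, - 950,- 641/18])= [ - 950, - 889,- 713 , - 603.7, - 457, - 641/18, 295, 313, 403, 831]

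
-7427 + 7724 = 297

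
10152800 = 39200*259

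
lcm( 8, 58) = 232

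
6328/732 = 1582/183 = 8.64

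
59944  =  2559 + 57385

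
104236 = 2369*44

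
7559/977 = 7559/977 = 7.74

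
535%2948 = 535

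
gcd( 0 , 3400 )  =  3400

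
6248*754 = 4710992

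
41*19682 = 806962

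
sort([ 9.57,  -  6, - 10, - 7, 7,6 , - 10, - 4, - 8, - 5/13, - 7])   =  [ - 10, - 10, - 8, - 7,-7, - 6, - 4, - 5/13, 6,7,9.57 ] 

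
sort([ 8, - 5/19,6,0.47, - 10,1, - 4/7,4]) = [  -  10 , - 4/7, - 5/19, 0.47,1,4 , 6  ,  8]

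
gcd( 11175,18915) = 15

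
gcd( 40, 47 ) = 1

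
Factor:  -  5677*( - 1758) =2^1 * 3^1*7^1*293^1*811^1 = 9980166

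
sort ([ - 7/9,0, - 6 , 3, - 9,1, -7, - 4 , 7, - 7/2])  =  [ - 9, - 7, - 6, - 4, - 7/2, - 7/9,0,1, 3,  7]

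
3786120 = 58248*65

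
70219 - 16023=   54196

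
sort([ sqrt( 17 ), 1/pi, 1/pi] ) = [1/pi , 1/pi,  sqrt(17 ) ]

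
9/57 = 3/19 = 0.16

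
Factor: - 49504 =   -  2^5 * 7^1*13^1 *17^1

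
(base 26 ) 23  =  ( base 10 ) 55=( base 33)1M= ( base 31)1O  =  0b110111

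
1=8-7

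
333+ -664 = - 331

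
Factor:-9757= - 11^1* 887^1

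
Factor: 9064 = 2^3*11^1*103^1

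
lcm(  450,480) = 7200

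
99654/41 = 99654/41 = 2430.59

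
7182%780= 162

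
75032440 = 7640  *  9821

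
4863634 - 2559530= 2304104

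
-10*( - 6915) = 69150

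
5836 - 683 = 5153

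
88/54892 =22/13723 = 0.00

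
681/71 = 681/71 = 9.59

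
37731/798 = 12577/266 = 47.28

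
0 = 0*3470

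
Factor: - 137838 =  - 2^1*3^1*22973^1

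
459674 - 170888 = 288786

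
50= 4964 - 4914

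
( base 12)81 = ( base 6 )241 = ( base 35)2R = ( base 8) 141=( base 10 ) 97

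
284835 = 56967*5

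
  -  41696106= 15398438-57094544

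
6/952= 3/476=0.01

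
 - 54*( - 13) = 702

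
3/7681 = 3/7681 = 0.00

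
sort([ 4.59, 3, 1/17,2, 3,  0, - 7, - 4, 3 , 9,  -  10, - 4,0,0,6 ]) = [-10 , - 7, - 4, - 4, 0, 0, 0, 1/17, 2 , 3, 3,3,  4.59, 6, 9]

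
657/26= 657/26 = 25.27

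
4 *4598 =18392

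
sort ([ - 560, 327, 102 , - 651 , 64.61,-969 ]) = [ - 969, - 651,- 560, 64.61, 102,327]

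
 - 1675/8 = -1675/8=-209.38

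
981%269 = 174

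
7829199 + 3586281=11415480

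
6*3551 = 21306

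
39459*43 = 1696737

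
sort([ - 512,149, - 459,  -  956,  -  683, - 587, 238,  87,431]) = [  -  956, - 683,  -  587, - 512, - 459,  87, 149,  238, 431 ]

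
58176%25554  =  7068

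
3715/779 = 3715/779 =4.77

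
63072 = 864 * 73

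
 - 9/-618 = 3/206 = 0.01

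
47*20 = 940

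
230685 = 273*845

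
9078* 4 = 36312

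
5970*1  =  5970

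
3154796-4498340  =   - 1343544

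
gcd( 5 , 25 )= 5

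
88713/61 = 1454 + 19/61=1454.31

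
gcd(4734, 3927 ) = 3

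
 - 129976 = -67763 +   -  62213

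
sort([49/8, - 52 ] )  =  [ - 52, 49/8]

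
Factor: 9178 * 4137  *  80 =3037550880=2^5 * 3^1 * 5^1 * 7^1*13^1*197^1*353^1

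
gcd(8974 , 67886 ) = 14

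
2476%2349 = 127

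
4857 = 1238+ 3619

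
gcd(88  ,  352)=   88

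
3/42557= 3/42557 = 0.00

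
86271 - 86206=65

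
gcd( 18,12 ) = 6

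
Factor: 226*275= 62150 = 2^1 * 5^2*11^1*113^1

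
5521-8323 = -2802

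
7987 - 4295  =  3692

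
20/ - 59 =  - 1 +39/59 = - 0.34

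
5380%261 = 160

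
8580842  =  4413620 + 4167222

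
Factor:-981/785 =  - 3^2*5^( - 1)*109^1 * 157^( - 1 )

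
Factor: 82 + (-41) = 41^1 = 41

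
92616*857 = 79371912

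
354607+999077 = 1353684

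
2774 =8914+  - 6140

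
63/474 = 21/158 = 0.13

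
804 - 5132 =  - 4328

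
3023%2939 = 84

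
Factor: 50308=2^2*12577^1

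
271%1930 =271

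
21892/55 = 398+2/55 = 398.04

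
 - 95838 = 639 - 96477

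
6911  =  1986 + 4925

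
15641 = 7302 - - 8339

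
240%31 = 23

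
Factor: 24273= 3^3*29^1 * 31^1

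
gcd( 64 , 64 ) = 64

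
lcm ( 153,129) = 6579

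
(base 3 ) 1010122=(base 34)ob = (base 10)827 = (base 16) 33B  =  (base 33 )p2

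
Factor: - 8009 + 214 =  - 5^1 * 1559^1=- 7795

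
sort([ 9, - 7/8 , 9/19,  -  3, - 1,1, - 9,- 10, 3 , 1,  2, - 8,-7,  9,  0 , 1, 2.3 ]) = [- 10, - 9,- 8, - 7, - 3 , -1,-7/8,0, 9/19,1, 1,  1,  2 , 2.3,3,9, 9]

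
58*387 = 22446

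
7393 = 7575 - 182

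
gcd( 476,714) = 238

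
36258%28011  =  8247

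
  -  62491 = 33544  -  96035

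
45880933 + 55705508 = 101586441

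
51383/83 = 51383/83  =  619.07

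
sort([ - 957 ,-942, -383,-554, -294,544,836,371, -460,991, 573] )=[ - 957,  -  942,-554,  -  460 , - 383, -294,  371,544, 573,836,991 ]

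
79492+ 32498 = 111990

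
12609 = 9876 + 2733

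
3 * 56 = 168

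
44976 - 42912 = 2064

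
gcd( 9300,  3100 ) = 3100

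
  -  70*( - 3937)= 275590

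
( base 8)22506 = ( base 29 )BA1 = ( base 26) e30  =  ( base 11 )7195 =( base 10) 9542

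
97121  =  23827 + 73294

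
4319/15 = 287+14/15 = 287.93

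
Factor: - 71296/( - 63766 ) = 35648/31883 = 2^6*557^1*31883^(  -  1 ) 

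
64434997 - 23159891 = 41275106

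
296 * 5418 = 1603728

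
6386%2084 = 134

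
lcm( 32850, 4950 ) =361350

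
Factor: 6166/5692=2^( - 1 )*1423^(  -  1)*3083^1 = 3083/2846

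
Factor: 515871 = 3^2*31^1*43^2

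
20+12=32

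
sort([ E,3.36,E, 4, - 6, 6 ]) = [-6, E , E, 3.36, 4 , 6 ]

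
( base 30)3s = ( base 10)118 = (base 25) 4i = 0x76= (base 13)91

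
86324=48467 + 37857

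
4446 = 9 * 494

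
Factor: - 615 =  - 3^1*5^1 * 41^1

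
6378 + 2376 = 8754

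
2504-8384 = -5880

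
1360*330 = 448800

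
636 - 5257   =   - 4621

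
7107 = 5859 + 1248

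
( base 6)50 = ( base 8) 36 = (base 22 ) 18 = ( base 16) 1E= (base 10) 30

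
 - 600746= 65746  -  666492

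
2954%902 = 248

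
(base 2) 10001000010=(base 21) 29j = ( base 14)57c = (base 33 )101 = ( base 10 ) 1090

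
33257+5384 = 38641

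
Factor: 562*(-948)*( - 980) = 522120480 = 2^5*3^1 * 5^1*7^2 *79^1*281^1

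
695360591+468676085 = 1164036676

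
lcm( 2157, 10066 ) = 30198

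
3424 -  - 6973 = 10397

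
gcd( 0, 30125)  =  30125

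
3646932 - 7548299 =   -  3901367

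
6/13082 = 3/6541 = 0.00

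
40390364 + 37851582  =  78241946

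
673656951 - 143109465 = 530547486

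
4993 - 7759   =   - 2766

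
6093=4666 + 1427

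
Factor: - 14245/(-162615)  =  3^ ( - 1 )*7^1*11^1*293^( - 1 ) = 77/879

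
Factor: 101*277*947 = 26494219 = 101^1*277^1 * 947^1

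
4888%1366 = 790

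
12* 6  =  72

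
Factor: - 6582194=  - 2^1*997^1* 3301^1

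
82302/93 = 27434/31 = 884.97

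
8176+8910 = 17086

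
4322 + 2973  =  7295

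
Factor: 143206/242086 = 71603/121043 = 7^1*13^ ( - 1)*53^1*193^1*9311^ ( - 1)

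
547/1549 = 547/1549 = 0.35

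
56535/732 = 18845/244 = 77.23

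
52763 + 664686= 717449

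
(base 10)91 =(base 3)10101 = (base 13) 70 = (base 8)133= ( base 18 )51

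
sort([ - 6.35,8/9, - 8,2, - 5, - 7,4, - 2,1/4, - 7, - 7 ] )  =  [ - 8 , - 7, - 7, - 7  , - 6.35, - 5, - 2,1/4,8/9, 2,  4] 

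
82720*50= 4136000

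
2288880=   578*3960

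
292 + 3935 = 4227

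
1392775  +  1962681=3355456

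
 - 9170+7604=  - 1566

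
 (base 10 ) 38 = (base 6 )102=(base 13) 2c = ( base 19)20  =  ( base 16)26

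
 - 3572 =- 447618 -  - 444046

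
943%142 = 91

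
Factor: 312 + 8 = 320=2^6*5^1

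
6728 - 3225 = 3503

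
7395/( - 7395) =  - 1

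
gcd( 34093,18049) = 1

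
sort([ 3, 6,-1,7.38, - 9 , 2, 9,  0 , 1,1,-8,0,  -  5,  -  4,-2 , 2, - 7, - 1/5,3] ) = [-9, - 8, - 7, - 5, - 4,-2,  -  1, - 1/5, 0, 0 , 1,  1, 2,  2, 3, 3, 6,7.38, 9]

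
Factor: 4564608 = 2^7*3^1*11887^1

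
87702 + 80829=168531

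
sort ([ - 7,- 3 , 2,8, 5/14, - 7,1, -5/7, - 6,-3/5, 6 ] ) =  [-7 ,  -  7, - 6, - 3,- 5/7, - 3/5,5/14,1,2,6,  8]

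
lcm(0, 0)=0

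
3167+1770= 4937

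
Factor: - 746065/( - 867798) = 2^(-1)*3^( - 2 ) * 5^1* 37^(-1 )  *1303^( - 1)*149213^1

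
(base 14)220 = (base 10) 420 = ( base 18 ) 156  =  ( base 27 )FF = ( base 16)1a4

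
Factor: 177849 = 3^3*7^1 *941^1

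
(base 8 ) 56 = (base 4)232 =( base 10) 46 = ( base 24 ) 1M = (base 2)101110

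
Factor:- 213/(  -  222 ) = 71/74 = 2^( - 1)*37^ (-1 )*71^1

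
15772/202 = 78 + 8/101= 78.08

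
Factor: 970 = 2^1 * 5^1*97^1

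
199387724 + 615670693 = 815058417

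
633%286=61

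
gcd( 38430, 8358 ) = 42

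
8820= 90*98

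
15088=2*7544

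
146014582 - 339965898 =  - 193951316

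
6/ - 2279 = -1 + 2273/2279 = - 0.00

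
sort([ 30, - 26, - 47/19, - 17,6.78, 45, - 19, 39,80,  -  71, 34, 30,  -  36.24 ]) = [ - 71, - 36.24, - 26, - 19, - 17  ,-47/19,  6.78,30,30,34,39,45,80]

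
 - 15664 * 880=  - 13784320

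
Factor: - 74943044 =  - 2^2* 11^2*154841^1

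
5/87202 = 5/87202=0.00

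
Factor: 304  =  2^4 *19^1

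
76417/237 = 322  +  103/237 = 322.43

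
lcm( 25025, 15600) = 1201200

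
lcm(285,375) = 7125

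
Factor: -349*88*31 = - 2^3*11^1*31^1*349^1 = - 952072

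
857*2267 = 1942819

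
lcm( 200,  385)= 15400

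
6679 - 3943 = 2736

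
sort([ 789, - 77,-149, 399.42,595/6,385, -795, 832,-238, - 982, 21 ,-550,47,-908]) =[ - 982, - 908,  -  795,-550, - 238,-149,-77, 21 , 47,595/6,385,399.42,789 , 832 ] 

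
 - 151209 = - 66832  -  84377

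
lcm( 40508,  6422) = 526604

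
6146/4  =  1536 + 1/2 = 1536.50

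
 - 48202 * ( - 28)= 1349656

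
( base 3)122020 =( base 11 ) 393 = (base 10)465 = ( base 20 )135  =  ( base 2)111010001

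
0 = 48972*0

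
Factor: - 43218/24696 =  - 7/4= - 2^( - 2)*7^1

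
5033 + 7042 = 12075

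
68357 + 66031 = 134388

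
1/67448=1/67448 = 0.00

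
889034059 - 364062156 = 524971903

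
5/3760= 1/752 = 0.00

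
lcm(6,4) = 12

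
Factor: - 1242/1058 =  - 3^3*23^( - 1 ) = - 27/23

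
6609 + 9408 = 16017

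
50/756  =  25/378 = 0.07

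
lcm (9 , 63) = 63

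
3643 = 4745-1102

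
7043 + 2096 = 9139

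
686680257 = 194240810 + 492439447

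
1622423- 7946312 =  - 6323889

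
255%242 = 13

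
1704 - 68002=-66298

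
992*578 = 573376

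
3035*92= 279220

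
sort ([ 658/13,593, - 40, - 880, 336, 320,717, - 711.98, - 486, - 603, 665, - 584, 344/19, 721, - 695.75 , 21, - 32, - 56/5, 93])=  [ - 880, - 711.98, - 695.75, - 603 , - 584, - 486 , - 40, - 32 , -56/5,344/19,21,658/13,  93, 320, 336, 593,665,717,721 ] 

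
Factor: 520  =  2^3*5^1*13^1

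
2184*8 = 17472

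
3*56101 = 168303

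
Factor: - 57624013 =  - 3209^1*17957^1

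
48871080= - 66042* (  -  740)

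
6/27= 2/9=0.22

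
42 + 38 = 80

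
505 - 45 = 460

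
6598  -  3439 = 3159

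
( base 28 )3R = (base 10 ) 111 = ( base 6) 303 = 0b1101111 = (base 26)47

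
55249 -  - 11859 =67108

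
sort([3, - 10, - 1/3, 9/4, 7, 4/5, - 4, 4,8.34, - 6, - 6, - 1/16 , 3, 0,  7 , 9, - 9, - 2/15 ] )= [ - 10, - 9, - 6, - 6, - 4, - 1/3, - 2/15, - 1/16, 0, 4/5, 9/4, 3,3, 4, 7, 7 , 8.34, 9]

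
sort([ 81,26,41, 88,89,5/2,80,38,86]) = [ 5/2, 26, 38,41,80,  81,86, 88,89 ]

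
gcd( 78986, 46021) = 1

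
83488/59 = 1415 + 3/59 = 1415.05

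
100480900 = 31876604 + 68604296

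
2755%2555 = 200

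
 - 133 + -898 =-1031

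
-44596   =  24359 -68955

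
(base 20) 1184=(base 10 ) 8564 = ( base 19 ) 14de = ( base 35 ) 6YO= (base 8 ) 20564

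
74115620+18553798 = 92669418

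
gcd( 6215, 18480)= 55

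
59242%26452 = 6338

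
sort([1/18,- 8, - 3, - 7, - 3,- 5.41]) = [ - 8, -7, - 5.41, - 3,  -  3, 1/18]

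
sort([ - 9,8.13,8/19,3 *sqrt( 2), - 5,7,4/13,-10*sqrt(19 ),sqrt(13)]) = [-10*sqrt (19),-9, - 5,4/13 , 8/19,sqrt (13 ),3*sqrt(2),7,8.13]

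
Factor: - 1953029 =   -  13^1*19^1*7907^1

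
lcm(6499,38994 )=38994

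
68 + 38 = 106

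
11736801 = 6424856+5311945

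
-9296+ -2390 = -11686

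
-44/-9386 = 22/4693 = 0.00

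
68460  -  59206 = 9254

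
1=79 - 78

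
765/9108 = 85/1012 =0.08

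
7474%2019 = 1417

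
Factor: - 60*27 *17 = - 27540 = - 2^2 *3^4 * 5^1*17^1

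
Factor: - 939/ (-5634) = 2^(-1)*3^ (  -  1) = 1/6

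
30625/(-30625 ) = - 1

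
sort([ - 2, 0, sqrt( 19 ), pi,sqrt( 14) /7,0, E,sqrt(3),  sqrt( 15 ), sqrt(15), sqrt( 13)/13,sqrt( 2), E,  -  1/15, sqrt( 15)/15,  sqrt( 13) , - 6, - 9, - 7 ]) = [  -  9 , - 7, - 6, - 2, - 1/15,0,0, sqrt( 15 ) /15,sqrt( 13)/13,  sqrt(14)/7, sqrt(2 ), sqrt( 3), E, E,  pi, sqrt( 13), sqrt(15), sqrt( 15),sqrt ( 19) ]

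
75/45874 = 75/45874= 0.00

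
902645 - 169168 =733477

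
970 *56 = 54320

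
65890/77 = 5990/7 = 855.71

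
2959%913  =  220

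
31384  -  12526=18858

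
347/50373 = 347/50373 = 0.01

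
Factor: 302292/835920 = 2^( - 2) * 5^( -1) * 43^( - 1) * 311^1 = 311/860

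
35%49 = 35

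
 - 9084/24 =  - 379+1/2 =- 378.50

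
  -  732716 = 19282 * ( - 38)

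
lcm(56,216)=1512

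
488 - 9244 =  - 8756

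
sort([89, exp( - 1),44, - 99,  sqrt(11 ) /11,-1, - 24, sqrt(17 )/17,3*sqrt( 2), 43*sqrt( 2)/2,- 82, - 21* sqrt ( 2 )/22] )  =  [ - 99,  -  82, - 24, - 21 * sqrt( 2)/22, - 1,sqrt (17)/17,sqrt( 11 ) /11,exp( - 1),3*sqrt( 2),43 * sqrt ( 2)/2,44,89 ] 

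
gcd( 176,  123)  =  1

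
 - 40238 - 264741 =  - 304979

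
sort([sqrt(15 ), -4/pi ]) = [- 4/pi,  sqrt(15)] 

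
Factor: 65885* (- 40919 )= -2695948315=- 5^1*17^1 *29^1*83^1*13177^1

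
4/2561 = 4/2561 = 0.00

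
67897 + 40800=108697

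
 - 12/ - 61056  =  1/5088 = 0.00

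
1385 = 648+737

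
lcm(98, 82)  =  4018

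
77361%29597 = 18167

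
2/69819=2/69819 = 0.00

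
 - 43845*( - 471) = 20650995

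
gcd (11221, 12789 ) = 49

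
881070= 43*20490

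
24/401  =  24/401 =0.06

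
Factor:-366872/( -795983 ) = 2^3*11^2*379^1*795983^ (  -  1)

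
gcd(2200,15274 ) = 2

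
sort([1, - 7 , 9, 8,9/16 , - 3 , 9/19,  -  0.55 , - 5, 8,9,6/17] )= [ - 7, - 5,  -  3, -0.55 , 6/17, 9/19, 9/16,1,8,8, 9,  9 ]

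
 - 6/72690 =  - 1/12115 = -0.00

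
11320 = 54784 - 43464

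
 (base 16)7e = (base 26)4M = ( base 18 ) 70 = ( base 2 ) 1111110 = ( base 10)126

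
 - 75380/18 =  - 37690/9 = - 4187.78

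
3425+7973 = 11398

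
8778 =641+8137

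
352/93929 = 32/8539=0.00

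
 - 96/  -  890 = 48/445= 0.11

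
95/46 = 95/46 = 2.07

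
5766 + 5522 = 11288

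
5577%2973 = 2604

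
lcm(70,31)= 2170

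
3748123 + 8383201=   12131324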